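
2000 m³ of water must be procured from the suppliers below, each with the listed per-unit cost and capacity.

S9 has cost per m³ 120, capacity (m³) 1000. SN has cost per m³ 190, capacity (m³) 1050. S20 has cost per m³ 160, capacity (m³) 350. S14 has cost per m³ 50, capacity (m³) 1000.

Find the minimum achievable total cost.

170000

Cheapest first:
S14 (50): use full 1000 ; 1000 m³ to go.
Take 1000 from S9 at 120 ; need 0 more.
S20, SN: unused.
Cost = 1000×50 + 1000×120 = 170000.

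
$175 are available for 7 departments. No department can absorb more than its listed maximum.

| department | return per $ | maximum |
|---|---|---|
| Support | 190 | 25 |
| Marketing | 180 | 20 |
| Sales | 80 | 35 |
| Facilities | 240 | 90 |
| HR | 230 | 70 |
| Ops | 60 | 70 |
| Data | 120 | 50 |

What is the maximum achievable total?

Order the departments by return per $: Facilities 240 > HR 230 > Support 190 > Marketing 180 > Data 120 > Sales 80 > Ops 60.
Facilities: +90 to 90 (cap) — 85 left.
HR takes 70 to reach its cap of 70 — 15 left.
Support has room for 25 but only 15 remain, so it gets 15.
Total = 190×15 + 240×90 + 230×70 = 40550.

40550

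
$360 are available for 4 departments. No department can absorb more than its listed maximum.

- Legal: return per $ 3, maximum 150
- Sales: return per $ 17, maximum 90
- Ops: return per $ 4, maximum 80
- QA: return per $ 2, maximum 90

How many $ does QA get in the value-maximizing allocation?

Highest return per $ first: Sales 17 > Ops 4 > Legal 3 > QA 2.
Sales: +90 to 90 (cap) — 270 left.
Ops: +80 to 80 (cap) — 190 left.
Give Legal 150 to hit its cap of 150 — 40 left.
Only 40 left; QA takes them to reach 40.

40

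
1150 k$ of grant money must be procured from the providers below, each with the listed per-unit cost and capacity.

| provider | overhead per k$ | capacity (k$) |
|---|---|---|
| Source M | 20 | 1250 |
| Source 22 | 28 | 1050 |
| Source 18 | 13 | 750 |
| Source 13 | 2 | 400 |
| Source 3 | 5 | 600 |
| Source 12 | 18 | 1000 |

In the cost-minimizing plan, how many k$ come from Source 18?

150

Use providers in increasing cost order.
Source 13 (2): use full 400 → 750 k$ to go.
Source 3 at 5: take all 600 k$ → 150 still needed.
Take 150 from Source 18 at 13 to finish.
Source 12, Source M, Source 22: unused.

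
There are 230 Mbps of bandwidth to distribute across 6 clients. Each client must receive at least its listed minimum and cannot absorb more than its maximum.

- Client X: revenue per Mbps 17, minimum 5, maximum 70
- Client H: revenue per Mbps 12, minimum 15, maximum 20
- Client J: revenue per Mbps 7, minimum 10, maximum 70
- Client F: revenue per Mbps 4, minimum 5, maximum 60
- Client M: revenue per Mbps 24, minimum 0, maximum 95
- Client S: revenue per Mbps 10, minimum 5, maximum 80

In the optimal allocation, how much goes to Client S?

30

Meeting every minimum uses 5+15+10+5+0+5 = 40 Mbps, leaving 190.
Order the clients by revenue per Mbps: Client M 24 > Client X 17 > Client H 12 > Client S 10 > Client J 7 > Client F 4.
Client M: +95 to 95 (cap) → 95 left.
Give Client X 65 more to hit its cap of 70 → 30 left.
Give Client H 5 more to hit its cap of 20 → 25 left.
Client S has room for 75 more but only 25 remain, so it gets 30.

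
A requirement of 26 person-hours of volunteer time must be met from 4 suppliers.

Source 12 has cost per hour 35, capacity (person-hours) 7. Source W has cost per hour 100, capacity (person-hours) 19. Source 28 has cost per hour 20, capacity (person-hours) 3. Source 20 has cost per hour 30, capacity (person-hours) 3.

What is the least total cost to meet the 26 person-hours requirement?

1695

Fill from the cheapest supplier first.
Source 28 (20): use full 3 — 23 person-hours to go.
Source 20 (30): use full 3 — 20 person-hours to go.
Source 12 at 35: take all 7 person-hours — 13 still needed.
Source W at 100: take 13 of its 19 — requirement met.
Cost = 3×20 + 3×30 + 7×35 + 13×100 = 1695.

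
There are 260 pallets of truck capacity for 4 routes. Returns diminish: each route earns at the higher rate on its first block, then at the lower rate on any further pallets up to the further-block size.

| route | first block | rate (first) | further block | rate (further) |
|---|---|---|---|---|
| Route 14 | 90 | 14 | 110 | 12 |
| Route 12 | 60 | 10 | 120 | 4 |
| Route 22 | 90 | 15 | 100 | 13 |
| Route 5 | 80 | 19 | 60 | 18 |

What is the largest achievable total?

4370

Order all 8 blocks by rate: Route 5/T1 19 > Route 5/T2 18 > Route 22/T1 15 > Route 14/T1 14 > Route 22/T2 13 > Route 14/T2 12 > Route 12/T1 10 > Route 12/T2 4.
Route 5/T1 (19): +80 — 180 left.
Fill Route 5 T2 block (60 at 18) — 120 left.
Route 22 T1 at 15: fill all 90 — 30 left.
Route 14 T1 at 14: only 30 left, fill 30.
Total = 19×80 + 18×60 + 15×90 + 14×30 = 4370.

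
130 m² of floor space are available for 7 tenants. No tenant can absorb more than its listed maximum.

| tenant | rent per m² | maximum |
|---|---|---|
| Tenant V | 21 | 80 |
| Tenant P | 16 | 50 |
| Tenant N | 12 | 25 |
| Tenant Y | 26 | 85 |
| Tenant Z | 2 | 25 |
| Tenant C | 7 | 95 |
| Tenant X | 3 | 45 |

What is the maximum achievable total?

3155

Order the tenants by rent per m²: Tenant Y 26 > Tenant V 21 > Tenant P 16 > Tenant N 12 > Tenant C 7 > Tenant X 3 > Tenant Z 2.
Give Tenant Y 85 to hit its cap of 85 ; 45 left.
Tenant V: +45 (room for 80) → 45. Pool exhausted.
Total = 21×45 + 26×85 = 3155.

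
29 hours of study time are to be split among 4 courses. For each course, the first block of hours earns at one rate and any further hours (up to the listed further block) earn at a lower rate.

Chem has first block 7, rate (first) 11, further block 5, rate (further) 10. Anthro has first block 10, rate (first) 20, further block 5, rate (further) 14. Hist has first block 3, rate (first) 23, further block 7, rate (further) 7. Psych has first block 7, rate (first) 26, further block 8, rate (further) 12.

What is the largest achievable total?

569

Treat each block as its own option and order by rate: Psych/tier1 26 > Hist/tier1 23 > Anthro/tier1 20 > Anthro/tier2 14 > Psych/tier2 12 > Chem/tier1 11 > Chem/tier2 10 > Hist/tier2 7.
Psych/tier1 (26): +7 ; 22 left.
Fill Hist tier1 block (3 at 23) ; 19 left.
Anthro/tier1 (20): +10 ; 9 left.
Anthro tier2 at 14: fill all 5 ; 4 left.
Psych/tier2: +4 of 8 at 12; pool empty.
Total = 26×7 + 23×3 + 20×10 + 14×5 + 12×4 = 569.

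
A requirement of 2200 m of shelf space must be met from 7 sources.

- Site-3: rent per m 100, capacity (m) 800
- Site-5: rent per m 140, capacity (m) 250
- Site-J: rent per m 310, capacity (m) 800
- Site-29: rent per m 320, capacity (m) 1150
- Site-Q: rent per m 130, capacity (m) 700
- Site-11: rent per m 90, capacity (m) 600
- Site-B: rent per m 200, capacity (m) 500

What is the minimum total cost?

239000

Cheapest first:
Site-11 at 90: take all 600 m ; 1600 still needed.
Site-3 at 100: take all 800 m ; 800 still needed.
Take 700 from Site-Q at 130 ; need 100 more.
Site-5 at 140: take 100 of its 250 ; requirement met.
Site-B, Site-J, Site-29: unused.
Cost = 600×90 + 800×100 + 700×130 + 100×140 = 239000.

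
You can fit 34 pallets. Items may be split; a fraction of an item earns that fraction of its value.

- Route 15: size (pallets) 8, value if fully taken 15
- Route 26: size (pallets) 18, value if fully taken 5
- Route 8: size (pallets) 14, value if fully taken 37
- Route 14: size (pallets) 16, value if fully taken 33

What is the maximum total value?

77.5

Best value per unit of size first: Route 8 37/14≈2.64, Route 14 33/16≈2.06, Route 15 15/8≈1.88, Route 26 5/18≈0.278.
All 14 pallets of Route 8 fit (value 37) — 20 remain.
Take all of Route 14 (16 pallets, value 33) — 4 pallets left.
4 pallets left: a 4/8 share of Route 15 gives 15×4/8 = 7.5.
Total value = 77.5.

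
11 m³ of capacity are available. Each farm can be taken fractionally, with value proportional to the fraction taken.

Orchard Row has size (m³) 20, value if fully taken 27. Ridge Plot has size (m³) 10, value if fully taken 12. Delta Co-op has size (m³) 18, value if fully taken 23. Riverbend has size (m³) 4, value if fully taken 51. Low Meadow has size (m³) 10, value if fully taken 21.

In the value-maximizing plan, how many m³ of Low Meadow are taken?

7

Rank by value-to-size ratio: Riverbend 51/4≈12.8, Low Meadow 21/10≈2.1, Orchard Row 27/20≈1.35, Delta Co-op 23/18≈1.28, Ridge Plot 12/10≈1.2.
Take all of Riverbend (4 m³, value 51) ; 7 m³ left.
Only 7 m³ remain; take 7/10 of Low Meadow for value 21×7/10 = 14.7.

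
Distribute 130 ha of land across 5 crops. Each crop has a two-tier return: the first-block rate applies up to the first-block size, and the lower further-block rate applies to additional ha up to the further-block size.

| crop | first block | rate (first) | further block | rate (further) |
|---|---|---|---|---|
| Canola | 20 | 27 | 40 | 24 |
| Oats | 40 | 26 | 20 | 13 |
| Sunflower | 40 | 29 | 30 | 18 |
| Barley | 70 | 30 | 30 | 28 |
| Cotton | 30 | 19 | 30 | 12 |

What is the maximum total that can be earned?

Rank every tier by rate: Barley/T1 30 > Sunflower/T1 29 > Barley/T2 28 > Canola/T1 27 > Oats/T1 26 > Canola/T2 24 > Cotton/T1 19 > Sunflower/T2 18 > Oats/T2 13 > Cotton/T2 12.
Barley/T1 (30): +70 → 60 left.
Sunflower/T1 (29): +40 → 20 left.
Barley/T2: +20 of 30 at 28; pool empty.
Total = 30×70 + 29×40 + 28×20 = 3820.

3820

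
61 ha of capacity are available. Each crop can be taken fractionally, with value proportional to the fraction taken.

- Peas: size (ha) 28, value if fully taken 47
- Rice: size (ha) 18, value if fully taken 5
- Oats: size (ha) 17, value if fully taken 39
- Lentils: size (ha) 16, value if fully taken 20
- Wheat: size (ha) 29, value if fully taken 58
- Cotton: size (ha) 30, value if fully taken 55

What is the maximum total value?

124.5

Best value per unit of size first: Oats 39/17≈2.29, Wheat 58/29≈2, Cotton 55/30≈1.83, Peas 47/28≈1.68, Lentils 20/16≈1.25, Rice 5/18≈0.278.
All 17 ha of Oats fit (value 39) — 44 remain.
Wheat: take in full, 29 ha for value 58 — 15 left.
Only 15 ha remain; take 15/30 of Cotton for value 55×15/30 = 27.5.
Total value = 124.5.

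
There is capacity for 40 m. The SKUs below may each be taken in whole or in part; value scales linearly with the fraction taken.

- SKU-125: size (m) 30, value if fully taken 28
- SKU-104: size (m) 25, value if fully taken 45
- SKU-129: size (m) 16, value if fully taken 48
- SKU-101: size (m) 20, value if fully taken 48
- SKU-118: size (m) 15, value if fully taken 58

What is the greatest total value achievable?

127.6

Best value per unit of size first: SKU-118 58/15≈3.87, SKU-129 48/16≈3, SKU-101 48/20≈2.4, SKU-104 45/25≈1.8, SKU-125 28/30≈0.933.
SKU-118: take in full, 15 m for value 58 ; 25 left.
All 16 m of SKU-129 fit (value 48) ; 9 remain.
9 m left: a 9/20 share of SKU-101 gives 48×9/20 = 21.6.
Total value = 127.6.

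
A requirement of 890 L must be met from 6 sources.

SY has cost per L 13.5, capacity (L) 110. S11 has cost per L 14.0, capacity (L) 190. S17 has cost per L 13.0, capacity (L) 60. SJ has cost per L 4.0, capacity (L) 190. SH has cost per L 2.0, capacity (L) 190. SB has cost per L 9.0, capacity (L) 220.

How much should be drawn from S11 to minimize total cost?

120

Cheapest first:
SH at 2.0: take all 190 L — 700 still needed.
SJ (4.0): use full 190 — 510 L to go.
SB (9.0): use full 220 — 290 L to go.
S17 (13.0): use full 60 — 230 L to go.
SY (13.5): use full 110 — 120 L to go.
Take 120 from S11 at 14.0 to finish.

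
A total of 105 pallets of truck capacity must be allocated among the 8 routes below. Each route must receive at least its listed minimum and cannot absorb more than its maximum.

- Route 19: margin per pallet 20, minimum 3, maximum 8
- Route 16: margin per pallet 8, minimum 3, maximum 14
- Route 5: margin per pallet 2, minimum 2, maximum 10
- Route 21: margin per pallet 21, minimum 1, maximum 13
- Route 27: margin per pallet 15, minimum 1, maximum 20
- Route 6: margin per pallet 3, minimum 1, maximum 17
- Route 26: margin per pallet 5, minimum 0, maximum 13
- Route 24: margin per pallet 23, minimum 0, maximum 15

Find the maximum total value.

1316

Meeting every minimum uses 3+3+2+1+1+1+0+0 = 11 pallets, leaving 94.
Rank by margin per pallet: Route 24 23 > Route 21 21 > Route 19 20 > Route 27 15 > Route 16 8 > Route 26 5 > Route 6 3 > Route 5 2.
Give Route 24 15 more to hit its cap of 15 ; 79 left.
Route 21: +12 to 13 (cap) ; 67 left.
Route 19 takes 5 more to reach its cap of 8 ; 62 left.
Route 27: +19 to 20 (cap) ; 43 left.
Route 16: +11 to 14 (cap) ; 32 left.
Give Route 26 13 more to hit its cap of 13 ; 19 left.
Route 6 takes 16 more to reach its cap of 17 ; 3 left.
Route 5 has room for 8 more but only 3 remain, so it gets 5.
Total = 20×8 + 8×14 + 2×5 + 21×13 + 15×20 + 3×17 + 5×13 + 23×15 = 1316.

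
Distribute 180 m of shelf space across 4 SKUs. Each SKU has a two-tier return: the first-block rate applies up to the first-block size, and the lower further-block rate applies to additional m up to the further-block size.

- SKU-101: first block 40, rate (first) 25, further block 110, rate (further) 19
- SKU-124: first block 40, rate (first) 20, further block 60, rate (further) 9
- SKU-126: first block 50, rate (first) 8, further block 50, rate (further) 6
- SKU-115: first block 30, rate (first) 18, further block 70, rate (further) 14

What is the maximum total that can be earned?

Rank every tier by rate: SKU-101/T1 25 > SKU-124/T1 20 > SKU-101/T2 19 > SKU-115/T1 18 > SKU-115/T2 14 > SKU-124/T2 9 > SKU-126/T1 8 > SKU-126/T2 6.
Fill SKU-101 T1 block (40 at 25) ; 140 left.
Fill SKU-124 T1 block (40 at 20) ; 100 left.
100 remain; put them into SKU-101 T2 at 19.
Total = 25×40 + 20×40 + 19×100 = 3700.

3700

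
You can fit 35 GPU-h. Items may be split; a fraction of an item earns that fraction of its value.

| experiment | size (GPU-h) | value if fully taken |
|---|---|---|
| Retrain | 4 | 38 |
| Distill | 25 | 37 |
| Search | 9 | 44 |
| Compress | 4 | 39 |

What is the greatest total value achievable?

147.64

Rank by value-to-size ratio: Compress 39/4≈9.75, Retrain 38/4≈9.5, Search 44/9≈4.89, Distill 37/25≈1.48.
All 4 GPU-h of Compress fit (value 39) — 31 remain.
Take all of Retrain (4 GPU-h, value 38) — 27 GPU-h left.
All 9 GPU-h of Search fit (value 44) — 18 remain.
Fill the last 18 GPU-h with part of Distill: 18/25 of it earns 26.64.
Total value = 147.64.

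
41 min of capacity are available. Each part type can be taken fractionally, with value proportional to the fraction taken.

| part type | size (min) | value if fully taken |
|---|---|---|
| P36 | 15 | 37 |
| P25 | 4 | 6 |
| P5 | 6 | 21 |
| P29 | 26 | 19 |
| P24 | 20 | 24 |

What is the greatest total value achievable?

Rank by value-to-size ratio: P5 21/6≈3.5, P36 37/15≈2.47, P25 6/4≈1.5, P24 24/20≈1.2, P29 19/26≈0.731.
All 6 min of P5 fit (value 21) ; 35 remain.
All 15 min of P36 fit (value 37) ; 20 remain.
All 4 min of P25 fit (value 6) ; 16 remain.
Only 16 min remain; take 16/20 of P24 for value 24×16/20 = 19.2.
Total value = 83.2.

83.2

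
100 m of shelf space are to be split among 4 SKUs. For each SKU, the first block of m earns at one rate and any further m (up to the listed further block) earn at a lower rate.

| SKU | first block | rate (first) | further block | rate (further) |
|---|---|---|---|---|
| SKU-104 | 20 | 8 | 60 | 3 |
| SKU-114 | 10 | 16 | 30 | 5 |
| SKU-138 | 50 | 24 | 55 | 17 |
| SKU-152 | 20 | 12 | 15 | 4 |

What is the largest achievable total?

2050

Order all 8 blocks by rate: SKU-138/first 24 > SKU-138/second 17 > SKU-114/first 16 > SKU-152/first 12 > SKU-104/first 8 > SKU-114/second 5 > SKU-152/second 4 > SKU-104/second 3.
Fill SKU-138 first block (50 at 24) → 50 left.
50 remain; put them into SKU-138 second at 17.
Total = 24×50 + 17×50 = 2050.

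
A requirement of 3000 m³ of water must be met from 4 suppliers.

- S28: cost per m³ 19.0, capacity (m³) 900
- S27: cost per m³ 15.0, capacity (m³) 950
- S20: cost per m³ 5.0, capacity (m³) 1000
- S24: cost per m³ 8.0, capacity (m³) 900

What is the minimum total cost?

Cheapest first:
S20 at 5.0: take all 1000 m³ → 2000 still needed.
S24 at 8.0: take all 900 m³ → 1100 still needed.
Take 950 from S27 at 15.0 → need 150 more.
Take 150 from S28 at 19.0 to finish.
Cost = 1000×5.0 + 900×8.0 + 950×15.0 + 150×19.0 = 29300.

29300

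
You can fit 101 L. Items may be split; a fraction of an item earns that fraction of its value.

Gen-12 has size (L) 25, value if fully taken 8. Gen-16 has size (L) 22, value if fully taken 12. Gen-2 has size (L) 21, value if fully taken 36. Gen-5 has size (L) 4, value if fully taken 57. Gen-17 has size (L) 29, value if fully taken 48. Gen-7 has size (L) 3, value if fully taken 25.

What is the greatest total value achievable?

185.04

Rank by value-to-size ratio: Gen-5 57/4≈14.2, Gen-7 25/3≈8.33, Gen-2 36/21≈1.71, Gen-17 48/29≈1.66, Gen-16 12/22≈0.545, Gen-12 8/25≈0.32.
Take all of Gen-5 (4 L, value 57) ; 97 L left.
Gen-7: take in full, 3 L for value 25 ; 94 left.
Gen-2: take in full, 21 L for value 36 ; 73 left.
All 29 L of Gen-17 fit (value 48) ; 44 remain.
All 22 L of Gen-16 fit (value 12) ; 22 remain.
Only 22 L remain; take 22/25 of Gen-12 for value 8×22/25 = 7.04.
Total value = 185.04.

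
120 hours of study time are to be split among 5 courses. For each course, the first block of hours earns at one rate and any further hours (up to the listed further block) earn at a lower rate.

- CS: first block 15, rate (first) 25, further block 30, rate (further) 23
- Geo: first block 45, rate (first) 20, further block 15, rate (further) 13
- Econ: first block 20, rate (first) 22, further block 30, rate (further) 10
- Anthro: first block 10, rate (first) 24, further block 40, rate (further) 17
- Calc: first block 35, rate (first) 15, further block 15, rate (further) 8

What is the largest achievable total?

Treat each block as its own option and order by rate: CS/T1 25 > Anthro/T1 24 > CS/T2 23 > Econ/T1 22 > Geo/T1 20 > Anthro/T2 17 > Calc/T1 15 > Geo/T2 13 > Econ/T2 10 > Calc/T2 8.
CS T1 at 25: fill all 15 → 105 left.
Fill Anthro T1 block (10 at 24) → 95 left.
Fill CS T2 block (30 at 23) → 65 left.
Econ/T1 (22): +20 → 45 left.
Geo/T1 (20): +45 → 0 left.
Total = 25×15 + 24×10 + 23×30 + 22×20 + 20×45 = 2645.

2645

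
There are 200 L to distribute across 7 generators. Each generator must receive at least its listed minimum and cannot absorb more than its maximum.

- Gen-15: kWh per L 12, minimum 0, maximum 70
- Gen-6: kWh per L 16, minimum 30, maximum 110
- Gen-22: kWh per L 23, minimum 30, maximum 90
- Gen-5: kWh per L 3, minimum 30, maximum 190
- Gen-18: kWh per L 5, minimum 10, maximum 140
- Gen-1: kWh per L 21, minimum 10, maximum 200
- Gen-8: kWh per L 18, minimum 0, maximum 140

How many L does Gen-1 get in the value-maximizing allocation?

40

Meeting every minimum uses 0+30+30+30+10+10+0 = 110 L, leaving 90.
Order the generators by kWh per L: Gen-22 23 > Gen-1 21 > Gen-8 18 > Gen-6 16 > Gen-15 12 > Gen-18 5 > Gen-5 3.
Gen-22: +60 to 90 (cap) → 30 left.
Gen-1: +30 (room for 190) → 40. Pool exhausted.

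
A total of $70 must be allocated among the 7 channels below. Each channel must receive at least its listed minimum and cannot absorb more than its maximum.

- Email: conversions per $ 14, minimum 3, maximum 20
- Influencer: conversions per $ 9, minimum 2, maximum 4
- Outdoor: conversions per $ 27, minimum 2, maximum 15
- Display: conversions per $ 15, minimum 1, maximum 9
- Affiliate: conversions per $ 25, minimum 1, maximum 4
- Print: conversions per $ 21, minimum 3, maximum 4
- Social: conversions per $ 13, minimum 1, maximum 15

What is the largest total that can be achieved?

1226

Meeting every minimum uses 3+2+2+1+1+3+1 = 13 $, leaving 57.
Highest conversions per $ first: Outdoor 27 > Affiliate 25 > Print 21 > Display 15 > Email 14 > Social 13 > Influencer 9.
Outdoor: +13 to 15 (cap) ; 44 left.
Affiliate: +3 to 4 (cap) ; 41 left.
Give Print 1 more to hit its cap of 4 ; 40 left.
Give Display 8 more to hit its cap of 9 ; 32 left.
Email takes 17 more to reach its cap of 20 ; 15 left.
Give Social 14 more to hit its cap of 15 ; 1 left.
Only 1 left; Influencer takes them to reach 3.
Total = 14×20 + 9×3 + 27×15 + 15×9 + 25×4 + 21×4 + 13×15 = 1226.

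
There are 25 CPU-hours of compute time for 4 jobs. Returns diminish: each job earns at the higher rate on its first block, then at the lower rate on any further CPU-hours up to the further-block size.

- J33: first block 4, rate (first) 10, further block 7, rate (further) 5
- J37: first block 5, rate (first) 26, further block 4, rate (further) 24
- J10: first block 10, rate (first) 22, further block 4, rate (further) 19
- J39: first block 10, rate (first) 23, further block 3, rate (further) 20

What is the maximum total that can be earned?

588

Treat each block as its own option and order by rate: J37/first 26 > J37/second 24 > J39/first 23 > J10/first 22 > J39/second 20 > J10/second 19 > J33/first 10 > J33/second 5.
J37 first at 26: fill all 5 ; 20 left.
J37 second at 24: fill all 4 ; 16 left.
Fill J39 first block (10 at 23) ; 6 left.
J10 first at 22: only 6 left, fill 6.
Total = 26×5 + 24×4 + 23×10 + 22×6 = 588.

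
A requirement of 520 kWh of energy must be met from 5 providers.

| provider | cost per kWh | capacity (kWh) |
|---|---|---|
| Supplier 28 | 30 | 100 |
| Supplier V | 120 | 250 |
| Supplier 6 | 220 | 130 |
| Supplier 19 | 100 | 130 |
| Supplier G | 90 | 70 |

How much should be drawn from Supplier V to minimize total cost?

Fill from the cheapest provider first.
Take 100 from Supplier 28 at 30 ; need 420 more.
Supplier G (90): use full 70 ; 350 kWh to go.
Supplier 19 at 100: take all 130 kWh ; 220 still needed.
Supplier V (120): take the remaining 220 ; done.
Supplier 6: unused.

220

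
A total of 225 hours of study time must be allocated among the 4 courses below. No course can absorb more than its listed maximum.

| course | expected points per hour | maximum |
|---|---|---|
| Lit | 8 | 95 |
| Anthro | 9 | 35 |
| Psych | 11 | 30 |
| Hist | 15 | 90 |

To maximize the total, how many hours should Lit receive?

70

Rank by expected points per hour: Hist 15 > Psych 11 > Anthro 9 > Lit 8.
Hist takes 90 to reach its cap of 90 — 135 left.
Psych: +30 to 30 (cap) — 105 left.
Give Anthro 35 to hit its cap of 35 — 70 left.
Lit has room for 95 but only 70 remain, so it gets 70.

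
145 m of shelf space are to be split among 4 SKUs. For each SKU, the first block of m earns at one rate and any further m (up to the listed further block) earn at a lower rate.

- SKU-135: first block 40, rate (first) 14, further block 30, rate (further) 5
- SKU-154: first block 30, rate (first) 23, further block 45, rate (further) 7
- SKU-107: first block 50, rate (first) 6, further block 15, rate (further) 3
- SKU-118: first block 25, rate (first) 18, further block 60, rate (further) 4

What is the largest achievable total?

2045

Rank every tier by rate: SKU-154/tier1 23 > SKU-118/tier1 18 > SKU-135/tier1 14 > SKU-154/tier2 7 > SKU-107/tier1 6 > SKU-135/tier2 5 > SKU-118/tier2 4 > SKU-107/tier2 3.
Fill SKU-154 tier1 block (30 at 23) → 115 left.
Fill SKU-118 tier1 block (25 at 18) → 90 left.
SKU-135/tier1 (14): +40 → 50 left.
SKU-154 tier2 at 7: fill all 45 → 5 left.
SKU-107/tier1: +5 of 50 at 6; pool empty.
Total = 23×30 + 18×25 + 14×40 + 7×45 + 6×5 = 2045.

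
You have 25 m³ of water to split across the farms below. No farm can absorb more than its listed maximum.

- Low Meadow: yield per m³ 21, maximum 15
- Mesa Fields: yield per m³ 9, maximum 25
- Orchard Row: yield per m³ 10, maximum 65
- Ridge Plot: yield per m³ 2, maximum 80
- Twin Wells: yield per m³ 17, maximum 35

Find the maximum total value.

485

Rank by yield per m³: Low Meadow 21 > Twin Wells 17 > Orchard Row 10 > Mesa Fields 9 > Ridge Plot 2.
Low Meadow takes 15 to reach its cap of 15 ; 10 left.
Twin Wells: +10 (room for 35) → 10. Pool exhausted.
Total = 21×15 + 17×10 = 485.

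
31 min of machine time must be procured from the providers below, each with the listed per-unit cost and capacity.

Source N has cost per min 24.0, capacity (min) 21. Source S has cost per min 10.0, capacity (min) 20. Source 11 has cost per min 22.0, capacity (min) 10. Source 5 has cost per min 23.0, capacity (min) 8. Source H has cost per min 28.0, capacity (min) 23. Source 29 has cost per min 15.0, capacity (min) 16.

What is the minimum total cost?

Fill from the cheapest provider first.
Take 20 from Source S at 10.0 ; need 11 more.
Source 29 (15.0): take the remaining 11 ; done.
Source 11, Source 5, Source N, Source H: unused.
Cost = 20×10.0 + 11×15.0 = 365.

365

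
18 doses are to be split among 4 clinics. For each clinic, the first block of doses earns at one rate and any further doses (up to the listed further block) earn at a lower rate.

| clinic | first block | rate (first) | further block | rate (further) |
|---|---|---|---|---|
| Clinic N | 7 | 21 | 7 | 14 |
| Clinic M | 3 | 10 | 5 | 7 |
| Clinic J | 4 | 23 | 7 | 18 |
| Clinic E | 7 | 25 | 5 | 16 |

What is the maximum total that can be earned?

Order all 8 blocks by rate: Clinic E/first 25 > Clinic J/first 23 > Clinic N/first 21 > Clinic J/second 18 > Clinic E/second 16 > Clinic N/second 14 > Clinic M/first 10 > Clinic M/second 7.
Fill Clinic E first block (7 at 25) → 11 left.
Fill Clinic J first block (4 at 23) → 7 left.
Fill Clinic N first block (7 at 21) → 0 left.
Total = 25×7 + 23×4 + 21×7 = 414.

414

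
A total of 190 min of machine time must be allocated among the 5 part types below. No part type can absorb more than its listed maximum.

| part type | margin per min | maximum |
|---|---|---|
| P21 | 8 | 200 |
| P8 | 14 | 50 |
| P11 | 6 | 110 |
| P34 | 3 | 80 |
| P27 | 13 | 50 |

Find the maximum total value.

Order the part types by margin per min: P8 14 > P27 13 > P21 8 > P11 6 > P34 3.
P8: +50 to 50 (cap) → 140 left.
P27: +50 to 50 (cap) → 90 left.
P21: +90 (room for 200) → 90. Pool exhausted.
Total = 8×90 + 14×50 + 13×50 = 2070.

2070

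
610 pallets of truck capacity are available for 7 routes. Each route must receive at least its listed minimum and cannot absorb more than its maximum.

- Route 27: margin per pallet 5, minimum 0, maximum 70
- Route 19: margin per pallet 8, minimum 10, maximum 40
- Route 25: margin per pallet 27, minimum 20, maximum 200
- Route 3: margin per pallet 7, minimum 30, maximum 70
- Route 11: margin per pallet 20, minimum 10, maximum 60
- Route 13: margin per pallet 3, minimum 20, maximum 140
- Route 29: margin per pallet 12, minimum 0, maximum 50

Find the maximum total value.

Meeting every minimum uses 0+10+20+30+10+20+0 = 90 pallets, leaving 520.
Highest margin per pallet first: Route 25 27 > Route 11 20 > Route 29 12 > Route 19 8 > Route 3 7 > Route 27 5 > Route 13 3.
Route 25 takes 180 more to reach its cap of 200 — 340 left.
Route 11 takes 50 more to reach its cap of 60 — 290 left.
Give Route 29 50 more to hit its cap of 50 — 240 left.
Give Route 19 30 more to hit its cap of 40 — 210 left.
Route 3: +40 to 70 (cap) — 170 left.
Route 27 takes 70 more to reach its cap of 70 — 100 left.
Route 13: +100 (room for 120) → 120. Pool exhausted.
Total = 5×70 + 8×40 + 27×200 + 7×70 + 20×60 + 3×120 + 12×50 = 8720.

8720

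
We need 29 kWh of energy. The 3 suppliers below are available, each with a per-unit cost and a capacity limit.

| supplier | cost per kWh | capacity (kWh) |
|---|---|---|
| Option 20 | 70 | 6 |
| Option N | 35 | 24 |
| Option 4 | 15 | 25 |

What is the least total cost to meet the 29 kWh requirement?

Cheapest first:
Take 25 from Option 4 at 15 ; need 4 more.
Option N (35): take the remaining 4 ; done.
Option 20: unused.
Cost = 25×15 + 4×35 = 515.

515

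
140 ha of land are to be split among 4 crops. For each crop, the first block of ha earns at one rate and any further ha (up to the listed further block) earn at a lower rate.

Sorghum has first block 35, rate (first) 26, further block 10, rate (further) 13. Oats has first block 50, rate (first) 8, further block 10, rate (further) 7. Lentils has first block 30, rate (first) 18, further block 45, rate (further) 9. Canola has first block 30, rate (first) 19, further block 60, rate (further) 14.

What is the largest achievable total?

Order all 8 blocks by rate: Sorghum/tier1 26 > Canola/tier1 19 > Lentils/tier1 18 > Canola/tier2 14 > Sorghum/tier2 13 > Lentils/tier2 9 > Oats/tier1 8 > Oats/tier2 7.
Sorghum/tier1 (26): +35 → 105 left.
Fill Canola tier1 block (30 at 19) → 75 left.
Lentils tier1 at 18: fill all 30 → 45 left.
45 remain; put them into Canola tier2 at 14.
Total = 26×35 + 19×30 + 18×30 + 14×45 = 2650.

2650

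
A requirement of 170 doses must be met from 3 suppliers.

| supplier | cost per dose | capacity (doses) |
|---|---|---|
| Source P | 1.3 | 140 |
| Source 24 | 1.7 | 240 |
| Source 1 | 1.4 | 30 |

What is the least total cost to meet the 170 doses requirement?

224

Cheapest first:
Take 140 from Source P at 1.3 — need 30 more.
Source 1 (1.4): use full 30 — 0 doses to go.
Source 24: unused.
Cost = 140×1.3 + 30×1.4 = 224.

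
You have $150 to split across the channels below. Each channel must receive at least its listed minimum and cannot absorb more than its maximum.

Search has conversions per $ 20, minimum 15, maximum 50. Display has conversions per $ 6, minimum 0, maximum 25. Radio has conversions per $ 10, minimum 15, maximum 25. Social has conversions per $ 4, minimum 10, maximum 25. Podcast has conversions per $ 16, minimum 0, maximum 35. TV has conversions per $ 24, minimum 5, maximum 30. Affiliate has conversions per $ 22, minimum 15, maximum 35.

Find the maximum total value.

Meeting every minimum uses 15+0+15+10+0+5+15 = 60 $, leaving 90.
Rank by conversions per $: TV 24 > Affiliate 22 > Search 20 > Podcast 16 > Radio 10 > Display 6 > Social 4.
TV takes 25 more to reach its cap of 30 — 65 left.
Affiliate takes 20 more to reach its cap of 35 — 45 left.
Give Search 35 more to hit its cap of 50 — 10 left.
Podcast: +10 (room for 35) → 10. Pool exhausted.
Total = 20×50 + 10×15 + 4×10 + 16×10 + 24×30 + 22×35 = 2840.

2840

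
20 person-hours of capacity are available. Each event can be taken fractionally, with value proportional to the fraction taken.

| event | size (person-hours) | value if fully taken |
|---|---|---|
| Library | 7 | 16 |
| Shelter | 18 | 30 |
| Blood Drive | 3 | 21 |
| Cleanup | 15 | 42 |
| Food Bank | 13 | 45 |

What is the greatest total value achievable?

Rank by value-to-size ratio: Blood Drive 21/3≈7, Food Bank 45/13≈3.46, Cleanup 42/15≈2.8, Library 16/7≈2.29, Shelter 30/18≈1.67.
Take all of Blood Drive (3 person-hours, value 21) — 17 person-hours left.
All 13 person-hours of Food Bank fit (value 45) — 4 remain.
Fill the last 4 person-hours with part of Cleanup: 4/15 of it earns 11.2.
Total value = 77.2.

77.2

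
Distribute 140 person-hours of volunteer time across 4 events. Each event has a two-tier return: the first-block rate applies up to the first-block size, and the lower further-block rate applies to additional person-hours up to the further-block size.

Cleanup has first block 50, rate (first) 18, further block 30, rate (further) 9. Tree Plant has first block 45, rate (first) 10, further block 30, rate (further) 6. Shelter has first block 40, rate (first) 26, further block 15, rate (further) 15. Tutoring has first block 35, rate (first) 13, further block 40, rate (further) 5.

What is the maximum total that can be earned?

Treat each block as its own option and order by rate: Shelter/T1 26 > Cleanup/T1 18 > Shelter/T2 15 > Tutoring/T1 13 > Tree Plant/T1 10 > Cleanup/T2 9 > Tree Plant/T2 6 > Tutoring/T2 5.
Shelter T1 at 26: fill all 40 → 100 left.
Fill Cleanup T1 block (50 at 18) → 50 left.
Fill Shelter T2 block (15 at 15) → 35 left.
Tutoring T1 at 13: fill all 35 → 0 left.
Total = 26×40 + 18×50 + 15×15 + 13×35 = 2620.

2620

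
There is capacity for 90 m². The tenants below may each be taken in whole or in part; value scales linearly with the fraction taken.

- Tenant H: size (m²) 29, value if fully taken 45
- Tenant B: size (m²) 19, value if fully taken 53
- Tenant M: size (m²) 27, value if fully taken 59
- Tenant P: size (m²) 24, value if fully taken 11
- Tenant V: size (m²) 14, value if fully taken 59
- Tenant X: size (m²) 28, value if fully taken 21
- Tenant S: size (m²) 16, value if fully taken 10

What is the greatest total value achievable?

216.75

Rank by value-to-size ratio: Tenant V 59/14≈4.21, Tenant B 53/19≈2.79, Tenant M 59/27≈2.19, Tenant H 45/29≈1.55, Tenant X 21/28≈0.75, Tenant S 10/16≈0.625, Tenant P 11/24≈0.458.
Take all of Tenant V (14 m², value 59) — 76 m² left.
Tenant B: take in full, 19 m² for value 53 — 57 left.
All 27 m² of Tenant M fit (value 59) — 30 remain.
Take all of Tenant H (29 m², value 45) — 1 m² left.
Only 1 m² remain; take 1/28 of Tenant X for value 21×1/28 = 0.75.
Total value = 216.75.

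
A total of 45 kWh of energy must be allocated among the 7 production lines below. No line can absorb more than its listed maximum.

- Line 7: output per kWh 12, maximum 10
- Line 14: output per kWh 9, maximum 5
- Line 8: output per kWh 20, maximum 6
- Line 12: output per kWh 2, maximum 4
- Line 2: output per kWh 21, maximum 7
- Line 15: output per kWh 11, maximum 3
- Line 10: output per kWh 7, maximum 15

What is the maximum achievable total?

Order the production lines by output per kWh: Line 2 21 > Line 8 20 > Line 7 12 > Line 15 11 > Line 14 9 > Line 10 7 > Line 12 2.
Line 2: +7 to 7 (cap) → 38 left.
Line 8: +6 to 6 (cap) → 32 left.
Give Line 7 10 to hit its cap of 10 → 22 left.
Give Line 15 3 to hit its cap of 3 → 19 left.
Line 14: +5 to 5 (cap) → 14 left.
Only 14 left; Line 10 takes them to reach 14.
Total = 12×10 + 9×5 + 20×6 + 21×7 + 11×3 + 7×14 = 563.

563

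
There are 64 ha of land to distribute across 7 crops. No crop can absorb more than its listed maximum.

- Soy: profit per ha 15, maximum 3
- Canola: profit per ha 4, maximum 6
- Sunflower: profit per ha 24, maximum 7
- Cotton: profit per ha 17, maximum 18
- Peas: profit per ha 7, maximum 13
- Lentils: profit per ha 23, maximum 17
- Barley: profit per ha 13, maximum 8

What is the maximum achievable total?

1091

Highest profit per ha first: Sunflower 24 > Lentils 23 > Cotton 17 > Soy 15 > Barley 13 > Peas 7 > Canola 4.
Sunflower: +7 to 7 (cap) → 57 left.
Give Lentils 17 to hit its cap of 17 → 40 left.
Cotton takes 18 to reach its cap of 18 → 22 left.
Give Soy 3 to hit its cap of 3 → 19 left.
Barley takes 8 to reach its cap of 8 → 11 left.
Peas has room for 13 but only 11 remain, so it gets 11.
Total = 15×3 + 24×7 + 17×18 + 7×11 + 23×17 + 13×8 = 1091.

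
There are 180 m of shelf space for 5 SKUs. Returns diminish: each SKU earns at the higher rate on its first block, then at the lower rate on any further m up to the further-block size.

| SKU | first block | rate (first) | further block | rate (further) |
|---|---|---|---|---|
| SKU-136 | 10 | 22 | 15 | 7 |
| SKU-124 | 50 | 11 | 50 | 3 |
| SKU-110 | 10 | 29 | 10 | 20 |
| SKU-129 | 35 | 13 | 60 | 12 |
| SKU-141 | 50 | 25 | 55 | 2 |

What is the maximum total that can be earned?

3190

Treat each block as its own option and order by rate: SKU-110/tier1 29 > SKU-141/tier1 25 > SKU-136/tier1 22 > SKU-110/tier2 20 > SKU-129/tier1 13 > SKU-129/tier2 12 > SKU-124/tier1 11 > SKU-136/tier2 7 > SKU-124/tier2 3 > SKU-141/tier2 2.
SKU-110 tier1 at 29: fill all 10 — 170 left.
SKU-141 tier1 at 25: fill all 50 — 120 left.
SKU-136/tier1 (22): +10 — 110 left.
SKU-110 tier2 at 20: fill all 10 — 100 left.
SKU-129/tier1 (13): +35 — 65 left.
SKU-129 tier2 at 12: fill all 60 — 5 left.
SKU-124 tier1 at 11: only 5 left, fill 5.
Total = 29×10 + 25×50 + 22×10 + 20×10 + 13×35 + 12×60 + 11×5 = 3190.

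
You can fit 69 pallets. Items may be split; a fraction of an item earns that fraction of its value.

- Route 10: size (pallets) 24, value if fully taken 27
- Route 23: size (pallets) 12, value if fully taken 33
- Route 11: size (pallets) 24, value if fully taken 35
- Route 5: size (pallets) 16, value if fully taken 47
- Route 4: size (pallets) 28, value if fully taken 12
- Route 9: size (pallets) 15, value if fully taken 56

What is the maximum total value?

173.25

Best value per unit of size first: Route 9 56/15≈3.73, Route 5 47/16≈2.94, Route 23 33/12≈2.75, Route 11 35/24≈1.46, Route 10 27/24≈1.12, Route 4 12/28≈0.429.
All 15 pallets of Route 9 fit (value 56) — 54 remain.
Take all of Route 5 (16 pallets, value 47) — 38 pallets left.
Route 23: take in full, 12 pallets for value 33 — 26 left.
All 24 pallets of Route 11 fit (value 35) — 2 remain.
Fill the last 2 pallets with part of Route 10: 2/24 of it earns 2.25.
Total value = 173.25.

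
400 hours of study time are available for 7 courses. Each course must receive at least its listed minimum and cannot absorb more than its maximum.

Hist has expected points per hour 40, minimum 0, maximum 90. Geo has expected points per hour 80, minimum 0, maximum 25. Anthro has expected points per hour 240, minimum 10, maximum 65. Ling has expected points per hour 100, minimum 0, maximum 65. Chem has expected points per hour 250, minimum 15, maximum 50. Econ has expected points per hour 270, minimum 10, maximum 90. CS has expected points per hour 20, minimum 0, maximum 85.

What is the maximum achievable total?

Meeting every minimum uses 0+0+10+0+15+10+0 = 35 hours, leaving 365.
Rank by expected points per hour: Econ 270 > Chem 250 > Anthro 240 > Ling 100 > Geo 80 > Hist 40 > CS 20.
Econ: +80 to 90 (cap) — 285 left.
Give Chem 35 more to hit its cap of 50 — 250 left.
Give Anthro 55 more to hit its cap of 65 — 195 left.
Ling: +65 to 65 (cap) — 130 left.
Geo: +25 to 25 (cap) — 105 left.
Give Hist 90 more to hit its cap of 90 — 15 left.
Only 15 left; CS takes them to reach 15.
Total = 40×90 + 80×25 + 240×65 + 100×65 + 250×50 + 270×90 + 20×15 = 64800.

64800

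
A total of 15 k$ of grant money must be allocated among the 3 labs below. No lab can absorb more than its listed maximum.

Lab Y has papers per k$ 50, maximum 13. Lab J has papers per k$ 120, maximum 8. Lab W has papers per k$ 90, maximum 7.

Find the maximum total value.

Order the labs by papers per k$: Lab J 120 > Lab W 90 > Lab Y 50.
Give Lab J 8 to hit its cap of 8 — 7 left.
Lab W: +7 to 7 (cap) — 0 left.
Total = 120×8 + 90×7 = 1590.

1590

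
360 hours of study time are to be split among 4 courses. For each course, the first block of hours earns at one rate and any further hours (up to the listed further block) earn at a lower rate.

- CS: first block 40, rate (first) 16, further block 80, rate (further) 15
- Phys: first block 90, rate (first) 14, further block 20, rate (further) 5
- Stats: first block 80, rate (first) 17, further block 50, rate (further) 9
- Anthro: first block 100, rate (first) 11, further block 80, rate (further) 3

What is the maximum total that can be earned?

5230

Treat each block as its own option and order by rate: Stats/T1 17 > CS/T1 16 > CS/T2 15 > Phys/T1 14 > Anthro/T1 11 > Stats/T2 9 > Phys/T2 5 > Anthro/T2 3.
Fill Stats T1 block (80 at 17) — 280 left.
Fill CS T1 block (40 at 16) — 240 left.
CS/T2 (15): +80 — 160 left.
Fill Phys T1 block (90 at 14) — 70 left.
70 remain; put them into Anthro T1 at 11.
Total = 17×80 + 16×40 + 15×80 + 14×90 + 11×70 = 5230.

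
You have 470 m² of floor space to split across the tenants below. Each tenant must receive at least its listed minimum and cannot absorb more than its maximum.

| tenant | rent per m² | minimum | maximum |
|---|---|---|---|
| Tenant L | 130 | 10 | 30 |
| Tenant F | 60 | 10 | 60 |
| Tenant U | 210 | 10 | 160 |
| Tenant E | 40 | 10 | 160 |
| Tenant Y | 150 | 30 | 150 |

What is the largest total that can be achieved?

Meeting every minimum uses 10+10+10+10+30 = 70 m², leaving 400.
Highest rent per m² first: Tenant U 210 > Tenant Y 150 > Tenant L 130 > Tenant F 60 > Tenant E 40.
Give Tenant U 150 more to hit its cap of 160 → 250 left.
Tenant Y: +120 to 150 (cap) → 130 left.
Give Tenant L 20 more to hit its cap of 30 → 110 left.
Tenant F takes 50 more to reach its cap of 60 → 60 left.
Tenant E has room for 150 more but only 60 remain, so it gets 70.
Total = 130×30 + 60×60 + 210×160 + 40×70 + 150×150 = 66400.

66400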